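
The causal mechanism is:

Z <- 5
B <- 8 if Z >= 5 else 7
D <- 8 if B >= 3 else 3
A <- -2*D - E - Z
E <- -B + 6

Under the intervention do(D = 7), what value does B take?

8

The intervention breaks the incoming arrows to D: D <- 8 if B >= 3 else 3 no longer applies, and D = 7.
Since B is not a descendant of the intervened variable, it is unaffected.
B = 8 if Z >= 5 else 7  [with Z=5]  = 8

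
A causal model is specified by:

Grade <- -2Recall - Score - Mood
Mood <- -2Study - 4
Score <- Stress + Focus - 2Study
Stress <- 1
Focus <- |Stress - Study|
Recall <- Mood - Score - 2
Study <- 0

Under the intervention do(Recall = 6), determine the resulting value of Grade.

-10

Intervening sets Recall = 6 and removes its equation (Recall <- Mood - Score - 2).
Focus = |Stress - Study|  [with Stress=1, Study=0]  = 1
Score = Stress + Focus - 2Study  [with Stress=1, Focus=1, Study=0]  = 2
Mood = -2Study - 4  [with Study=0]  = -4
Grade = -2Recall - Score - Mood  [with Recall=6, Score=2, Mood=-4]  = -10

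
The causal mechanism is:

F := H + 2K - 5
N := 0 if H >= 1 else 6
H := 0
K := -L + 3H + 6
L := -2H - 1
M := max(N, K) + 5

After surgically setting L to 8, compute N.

6

The intervention breaks the incoming arrows to L: L := -2H - 1 no longer applies, and L = 8.
Since N is not a descendant of the intervened variable, it is unaffected.
N = 0 if H >= 1 else 6  [with H=0]  = 6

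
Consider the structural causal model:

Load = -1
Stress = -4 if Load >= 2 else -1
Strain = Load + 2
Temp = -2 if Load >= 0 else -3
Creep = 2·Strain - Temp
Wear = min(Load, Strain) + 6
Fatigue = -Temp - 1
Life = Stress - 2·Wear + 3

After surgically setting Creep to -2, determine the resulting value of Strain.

1

do(Creep=-2) replaces the equation Creep = 2·Strain - Temp with the constant Creep = -2.
Strain is not downstream of the intervention, so its value is determined by the original equations.
Strain = Load + 2  [with Load=-1]  = 1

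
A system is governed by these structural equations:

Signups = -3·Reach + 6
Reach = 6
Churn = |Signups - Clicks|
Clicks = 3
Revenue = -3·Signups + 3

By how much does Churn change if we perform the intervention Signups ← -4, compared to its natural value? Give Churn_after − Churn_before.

The intervention breaks the incoming arrows to Signups: Signups = -3·Reach + 6 no longer applies, and Signups = -4.
Churn = |Signups - Clicks|  [with Signups=-4, Clicks=3]  = 7
Without intervention: Signups = -3·Reach + 6  [with Reach=6]  = -12; Churn = |Signups - Clicks|  [with Signups=-12, Clicks=3]  = 15.
Change = 7 − 15 = -8.

-8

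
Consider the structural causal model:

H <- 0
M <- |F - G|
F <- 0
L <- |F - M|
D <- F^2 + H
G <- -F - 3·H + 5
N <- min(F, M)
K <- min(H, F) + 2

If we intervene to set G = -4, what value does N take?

The intervention breaks the incoming arrows to G: G <- -F - 3·H + 5 no longer applies, and G = -4.
M = |F - G|  [with F=0, G=-4]  = 4
N = min(F, M)  [with F=0, M=4]  = 0

0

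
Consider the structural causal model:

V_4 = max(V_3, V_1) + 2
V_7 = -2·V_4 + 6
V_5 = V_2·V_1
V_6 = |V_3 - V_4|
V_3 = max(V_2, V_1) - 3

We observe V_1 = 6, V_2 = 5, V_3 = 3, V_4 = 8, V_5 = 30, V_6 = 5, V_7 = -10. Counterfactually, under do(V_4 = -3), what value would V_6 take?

Under do(V_4=-3), the mechanism V_4 = max(V_3, V_1) + 2 is discarded; V_4 is fixed at -3.
V_3 = max(V_2, V_1) - 3  [with V_2=5, V_1=6]  = 3
V_6 = |V_3 - V_4|  [with V_3=3, V_4=-3]  = 6

6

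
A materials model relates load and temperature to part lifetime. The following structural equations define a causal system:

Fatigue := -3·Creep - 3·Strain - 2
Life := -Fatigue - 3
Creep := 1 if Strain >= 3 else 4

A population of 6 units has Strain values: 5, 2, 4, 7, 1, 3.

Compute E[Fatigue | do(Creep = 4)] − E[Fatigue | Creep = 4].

-6.5

The intervention sets Creep=4 in all 6 units regardless of Strain. Recomputing Fatigue per unit gives -29, -20, -26, -35, -17, -23; average -25.
E[Fatigue|Creep=4] averages over only the 2 units with Creep=4 (Strain = 2, 1): Fatigue = -20, -17, mean -18.5.
Difference = -25 − (-18.5) = -6.5.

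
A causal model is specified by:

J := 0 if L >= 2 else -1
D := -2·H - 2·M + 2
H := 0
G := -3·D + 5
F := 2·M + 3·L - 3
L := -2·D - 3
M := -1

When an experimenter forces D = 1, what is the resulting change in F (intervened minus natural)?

The intervention breaks the incoming arrows to D: D := -2·H - 2·M + 2 no longer applies, and D = 1.
L = -2·D - 3  [with D=1]  = -5
F = 2·M + 3·L - 3  [with M=-1, L=-5]  = -20
Without intervention: D = -2·H - 2·M + 2  [with H=0, M=-1]  = 4; L = -2·D - 3  [with D=4]  = -11; F = 2·M + 3·L - 3  [with M=-1, L=-11]  = -38.
Change = -20 − (-38) = 18.

18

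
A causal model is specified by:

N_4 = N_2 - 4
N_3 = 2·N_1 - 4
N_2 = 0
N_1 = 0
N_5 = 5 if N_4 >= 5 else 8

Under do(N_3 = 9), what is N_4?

The intervention breaks the incoming arrows to N_3: N_3 = 2·N_1 - 4 no longer applies, and N_3 = 9.
N_4 is not downstream of the intervention, so its value is determined by the original equations.
N_4 = N_2 - 4  [with N_2=0]  = -4

-4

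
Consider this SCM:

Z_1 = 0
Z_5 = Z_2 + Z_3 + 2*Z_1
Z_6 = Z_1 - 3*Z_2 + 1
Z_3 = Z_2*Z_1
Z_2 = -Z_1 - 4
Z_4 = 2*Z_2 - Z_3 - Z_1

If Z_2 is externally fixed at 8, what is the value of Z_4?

16

Under do(Z_2=8), the mechanism Z_2 = -Z_1 - 4 is discarded; Z_2 is fixed at 8.
Z_3 = Z_2*Z_1  [with Z_2=8, Z_1=0]  = 0
Z_4 = 2*Z_2 - Z_3 - Z_1  [with Z_2=8, Z_3=0, Z_1=0]  = 16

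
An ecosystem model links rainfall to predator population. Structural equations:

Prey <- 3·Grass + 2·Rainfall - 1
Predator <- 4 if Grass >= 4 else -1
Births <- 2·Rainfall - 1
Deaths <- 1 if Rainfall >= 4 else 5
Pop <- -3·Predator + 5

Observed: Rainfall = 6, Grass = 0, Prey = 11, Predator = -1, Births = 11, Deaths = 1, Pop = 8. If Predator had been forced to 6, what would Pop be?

-13

The intervention breaks the incoming arrows to Predator: Predator <- 4 if Grass >= 4 else -1 no longer applies, and Predator = 6.
Pop = -3·Predator + 5  [with Predator=6]  = -13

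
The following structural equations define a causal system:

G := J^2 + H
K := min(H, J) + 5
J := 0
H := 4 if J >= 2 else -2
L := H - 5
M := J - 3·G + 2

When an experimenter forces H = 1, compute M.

do(H=1) replaces the equation H := 4 if J >= 2 else -2 with the constant H = 1.
G = J^2 + H  [with J=0, H=1]  = 1
M = J - 3·G + 2  [with J=0, G=1]  = -1

-1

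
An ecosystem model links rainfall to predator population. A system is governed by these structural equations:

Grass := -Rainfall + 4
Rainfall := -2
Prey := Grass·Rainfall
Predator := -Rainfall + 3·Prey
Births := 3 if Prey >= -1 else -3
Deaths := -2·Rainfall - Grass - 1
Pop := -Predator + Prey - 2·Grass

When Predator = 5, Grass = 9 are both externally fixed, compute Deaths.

The joint intervention fixes Predator = 5, Grass = 9, removing each variable's own equation.
Deaths = -2·Rainfall - Grass - 1  [with Rainfall=-2, Grass=9]  = -6

-6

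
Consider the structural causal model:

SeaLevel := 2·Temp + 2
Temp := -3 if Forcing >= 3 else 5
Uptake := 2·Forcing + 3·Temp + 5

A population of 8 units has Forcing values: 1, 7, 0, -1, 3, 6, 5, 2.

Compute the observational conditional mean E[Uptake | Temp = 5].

21

Conditioning on Temp=5 selects the 4 unit(s) with Forcing ∈ {1, 0, -1, 2}. Their Uptake values: 22, 20, 18, 24. Mean = 21.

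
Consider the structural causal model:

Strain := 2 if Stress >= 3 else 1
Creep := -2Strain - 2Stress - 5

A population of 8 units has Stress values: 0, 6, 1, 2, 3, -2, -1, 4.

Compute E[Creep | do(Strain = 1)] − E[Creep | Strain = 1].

The intervention sets Strain=1 in all 8 units regardless of Stress. Recomputing Creep per unit gives -7, -19, -9, -11, -13, -3, -5, -15; average -10.25.
E[Creep|Strain=1] averages over only the 5 units with Strain=1 (Stress = 0, 1, 2, -2, -1): Creep = -7, -9, -11, -3, -5, mean -7.
Difference = -10.25 − (-7) = -3.25.

-3.25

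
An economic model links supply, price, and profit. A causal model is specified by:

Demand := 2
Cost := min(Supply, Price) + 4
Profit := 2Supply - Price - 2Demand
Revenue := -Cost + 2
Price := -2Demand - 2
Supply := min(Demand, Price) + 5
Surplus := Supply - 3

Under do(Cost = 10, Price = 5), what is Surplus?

Under do(Cost = 10, Price = 5), each intervened variable's structural equation is replaced by its fixed value.
Supply = min(Demand, Price) + 5  [with Demand=2, Price=5]  = 7
Surplus = Supply - 3  [with Supply=7]  = 4

4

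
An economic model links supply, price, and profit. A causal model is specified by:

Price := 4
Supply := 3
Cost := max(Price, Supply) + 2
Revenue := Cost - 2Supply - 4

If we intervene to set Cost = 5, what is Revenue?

-5

The intervention breaks the incoming arrows to Cost: Cost := max(Price, Supply) + 2 no longer applies, and Cost = 5.
Revenue = Cost - 2Supply - 4  [with Cost=5, Supply=3]  = -5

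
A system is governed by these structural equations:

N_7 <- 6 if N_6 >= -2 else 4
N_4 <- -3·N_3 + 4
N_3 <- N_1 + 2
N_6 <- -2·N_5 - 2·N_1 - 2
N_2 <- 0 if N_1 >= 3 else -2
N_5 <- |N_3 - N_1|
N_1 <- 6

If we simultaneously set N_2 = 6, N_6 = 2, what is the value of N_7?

6

Setting N_2 = 6, N_6 = 2 by intervention discards those variables' equations.
N_7 = 6 if N_6 >= -2 else 4  [with N_6=2]  = 6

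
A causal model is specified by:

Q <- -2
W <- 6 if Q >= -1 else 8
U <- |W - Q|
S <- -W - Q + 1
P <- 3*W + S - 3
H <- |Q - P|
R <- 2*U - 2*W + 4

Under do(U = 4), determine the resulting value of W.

8

Under do(U=4), the mechanism U <- |W - Q| is discarded; U is fixed at 4.
Since W is not a descendant of the intervened variable, it is unaffected.
W = 6 if Q >= -1 else 8  [with Q=-2]  = 8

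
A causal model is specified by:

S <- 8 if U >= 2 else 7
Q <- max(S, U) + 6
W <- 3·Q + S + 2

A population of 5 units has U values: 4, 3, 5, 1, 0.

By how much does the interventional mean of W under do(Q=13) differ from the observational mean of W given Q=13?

The intervention sets Q=13 in all 5 units regardless of U. Recomputing W per unit gives 49, 49, 49, 48, 48; average 48.6.
E[W|Q=13] averages over only the 2 units with Q=13 (U = 1, 0): W = 48, 48, mean 48.
Difference = 48.6 − 48 = 0.6.

0.6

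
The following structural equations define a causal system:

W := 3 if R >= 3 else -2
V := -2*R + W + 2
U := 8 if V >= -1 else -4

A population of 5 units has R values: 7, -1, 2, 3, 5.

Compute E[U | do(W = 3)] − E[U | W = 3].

The intervention sets W=3 in all 5 units regardless of R. Recomputing U per unit gives -4, 8, 8, 8, -4; average 3.2.
Observing W=3 restricts to units where W's equation naturally yields 3: R ∈ {7, 3, 5}. In that subpopulation U = -4, 8, -4, mean 0.
Difference = 3.2 − 0 = 3.2.

3.2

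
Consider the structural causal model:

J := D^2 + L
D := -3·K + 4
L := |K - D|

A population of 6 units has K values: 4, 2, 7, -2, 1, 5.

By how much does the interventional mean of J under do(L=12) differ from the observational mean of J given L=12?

Every unit gets L=12 under the intervention. J values become 76, 16, 301, 112, 13, 133; E[J|do(L=12)] = 108.5.
Conditioning on L=12 selects the 2 unit(s) with K ∈ {4, -2}. Their J values: 76, 112. Mean = 94.
Difference = 108.5 − 94 = 14.5.

14.5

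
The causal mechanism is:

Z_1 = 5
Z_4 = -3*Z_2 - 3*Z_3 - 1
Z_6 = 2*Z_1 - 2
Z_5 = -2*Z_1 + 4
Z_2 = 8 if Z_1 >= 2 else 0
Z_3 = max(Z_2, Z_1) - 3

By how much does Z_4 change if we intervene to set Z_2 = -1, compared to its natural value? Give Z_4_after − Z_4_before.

36

Under do(Z_2=-1), the mechanism Z_2 = 8 if Z_1 >= 2 else 0 is discarded; Z_2 is fixed at -1.
Z_3 = max(Z_2, Z_1) - 3  [with Z_2=-1, Z_1=5]  = 2
Z_4 = -3*Z_2 - 3*Z_3 - 1  [with Z_2=-1, Z_3=2]  = -4
Without intervention: Z_2 = 8 if Z_1 >= 2 else 0  [with Z_1=5]  = 8; Z_3 = max(Z_2, Z_1) - 3  [with Z_2=8, Z_1=5]  = 5; Z_4 = -3*Z_2 - 3*Z_3 - 1  [with Z_2=8, Z_3=5]  = -40.
Change = -4 − (-40) = 36.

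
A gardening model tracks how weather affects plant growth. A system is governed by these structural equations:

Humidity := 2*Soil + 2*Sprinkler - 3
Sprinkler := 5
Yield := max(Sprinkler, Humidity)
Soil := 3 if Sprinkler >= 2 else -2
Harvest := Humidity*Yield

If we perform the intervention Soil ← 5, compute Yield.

Under do(Soil=5), the mechanism Soil := 3 if Sprinkler >= 2 else -2 is discarded; Soil is fixed at 5.
Humidity = 2*Soil + 2*Sprinkler - 3  [with Soil=5, Sprinkler=5]  = 17
Yield = max(Sprinkler, Humidity)  [with Sprinkler=5, Humidity=17]  = 17

17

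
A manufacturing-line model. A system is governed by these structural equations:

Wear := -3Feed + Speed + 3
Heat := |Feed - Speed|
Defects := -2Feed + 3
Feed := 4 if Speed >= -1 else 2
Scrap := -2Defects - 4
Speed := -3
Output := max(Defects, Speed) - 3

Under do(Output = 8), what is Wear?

-6

Under do(Output=8), the mechanism Output := max(Defects, Speed) - 3 is discarded; Output is fixed at 8.
Since Wear is not a descendant of the intervened variable, it is unaffected.
Feed = 4 if Speed >= -1 else 2  [with Speed=-3]  = 2
Wear = -3Feed + Speed + 3  [with Feed=2, Speed=-3]  = -6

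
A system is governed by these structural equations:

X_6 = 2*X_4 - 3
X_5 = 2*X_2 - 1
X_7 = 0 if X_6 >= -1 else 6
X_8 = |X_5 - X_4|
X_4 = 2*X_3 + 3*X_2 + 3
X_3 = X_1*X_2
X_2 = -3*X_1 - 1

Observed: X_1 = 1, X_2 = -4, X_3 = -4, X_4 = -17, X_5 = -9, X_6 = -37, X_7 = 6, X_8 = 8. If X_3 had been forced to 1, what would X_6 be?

The intervention breaks the incoming arrows to X_3: X_3 = X_1*X_2 no longer applies, and X_3 = 1.
X_2 = -3*X_1 - 1  [with X_1=1]  = -4
X_4 = 2*X_3 + 3*X_2 + 3  [with X_3=1, X_2=-4]  = -7
X_6 = 2*X_4 - 3  [with X_4=-7]  = -17

-17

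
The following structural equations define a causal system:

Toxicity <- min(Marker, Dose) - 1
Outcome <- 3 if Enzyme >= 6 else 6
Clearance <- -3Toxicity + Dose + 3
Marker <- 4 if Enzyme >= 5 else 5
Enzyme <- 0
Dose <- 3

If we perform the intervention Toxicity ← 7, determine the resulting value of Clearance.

Intervening sets Toxicity = 7 and removes its equation (Toxicity <- min(Marker, Dose) - 1).
Clearance = -3Toxicity + Dose + 3  [with Toxicity=7, Dose=3]  = -15

-15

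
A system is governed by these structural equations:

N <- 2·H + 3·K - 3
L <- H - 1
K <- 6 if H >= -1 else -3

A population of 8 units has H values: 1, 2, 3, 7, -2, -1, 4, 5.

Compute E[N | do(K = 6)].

The intervention sets K=6 in all 8 units regardless of H. Recomputing N per unit gives 17, 19, 21, 29, 11, 13, 23, 25; average 19.75.

19.75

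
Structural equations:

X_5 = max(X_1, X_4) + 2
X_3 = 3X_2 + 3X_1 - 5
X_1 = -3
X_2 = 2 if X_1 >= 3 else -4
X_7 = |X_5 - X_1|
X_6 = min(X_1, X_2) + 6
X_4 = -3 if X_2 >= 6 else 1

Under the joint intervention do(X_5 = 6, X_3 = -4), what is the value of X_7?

9

The joint intervention fixes X_5 = 6, X_3 = -4, removing each variable's own equation.
X_7 = |X_5 - X_1|  [with X_5=6, X_1=-3]  = 9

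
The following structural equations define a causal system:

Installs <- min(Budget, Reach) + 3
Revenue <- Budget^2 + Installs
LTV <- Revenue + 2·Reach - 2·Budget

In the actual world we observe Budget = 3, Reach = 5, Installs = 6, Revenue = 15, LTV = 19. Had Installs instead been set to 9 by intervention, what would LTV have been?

do(Installs=9) replaces the equation Installs <- min(Budget, Reach) + 3 with the constant Installs = 9.
Revenue = Budget^2 + Installs  [with Budget=3, Installs=9]  = 18
LTV = Revenue + 2·Reach - 2·Budget  [with Revenue=18, Reach=5, Budget=3]  = 22

22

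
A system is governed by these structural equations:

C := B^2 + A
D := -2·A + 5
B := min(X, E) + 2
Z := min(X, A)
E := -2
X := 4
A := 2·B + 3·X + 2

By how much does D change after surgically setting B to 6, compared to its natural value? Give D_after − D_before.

The intervention breaks the incoming arrows to B: B := min(X, E) + 2 no longer applies, and B = 6.
A = 2·B + 3·X + 2  [with B=6, X=4]  = 26
D = -2·A + 5  [with A=26]  = -47
Without intervention: B = min(X, E) + 2  [with X=4, E=-2]  = 0; A = 2·B + 3·X + 2  [with B=0, X=4]  = 14; D = -2·A + 5  [with A=14]  = -23.
Change = -47 − (-23) = -24.

-24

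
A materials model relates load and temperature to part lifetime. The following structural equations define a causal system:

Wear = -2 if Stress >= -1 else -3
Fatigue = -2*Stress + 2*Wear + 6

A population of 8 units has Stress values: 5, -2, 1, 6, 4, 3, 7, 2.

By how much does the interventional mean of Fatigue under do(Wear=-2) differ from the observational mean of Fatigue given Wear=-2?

1.5

The intervention sets Wear=-2 in all 8 units regardless of Stress. Recomputing Fatigue per unit gives -8, 6, 0, -10, -6, -4, -12, -2; average -4.5.
Observing Wear=-2 restricts to units where Wear's equation naturally yields -2: Stress ∈ {5, 1, 6, 4, 3, 7, 2}. In that subpopulation Fatigue = -8, 0, -10, -6, -4, -12, -2, mean -6.
Difference = -4.5 − (-6) = 1.5.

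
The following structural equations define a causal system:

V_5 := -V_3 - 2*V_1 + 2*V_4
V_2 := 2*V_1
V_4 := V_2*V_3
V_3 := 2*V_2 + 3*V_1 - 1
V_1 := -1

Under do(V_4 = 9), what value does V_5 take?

Intervening sets V_4 = 9 and removes its equation (V_4 := V_2*V_3).
V_2 = 2*V_1  [with V_1=-1]  = -2
V_3 = 2*V_2 + 3*V_1 - 1  [with V_2=-2, V_1=-1]  = -8
V_5 = -V_3 - 2*V_1 + 2*V_4  [with V_3=-8, V_1=-1, V_4=9]  = 28

28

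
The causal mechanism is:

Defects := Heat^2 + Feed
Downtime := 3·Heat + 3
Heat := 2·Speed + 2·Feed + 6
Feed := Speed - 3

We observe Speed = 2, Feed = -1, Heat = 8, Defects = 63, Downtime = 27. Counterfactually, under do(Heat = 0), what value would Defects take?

The intervention breaks the incoming arrows to Heat: Heat := 2·Speed + 2·Feed + 6 no longer applies, and Heat = 0.
Feed = Speed - 3  [with Speed=2]  = -1
Defects = Heat^2 + Feed  [with Heat=0, Feed=-1]  = -1

-1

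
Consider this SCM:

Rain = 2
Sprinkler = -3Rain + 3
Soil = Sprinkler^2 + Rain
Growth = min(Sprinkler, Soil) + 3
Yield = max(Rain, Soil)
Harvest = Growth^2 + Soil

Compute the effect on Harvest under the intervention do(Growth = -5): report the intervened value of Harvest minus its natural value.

25

Under do(Growth=-5), the mechanism Growth = min(Sprinkler, Soil) + 3 is discarded; Growth is fixed at -5.
Sprinkler = -3Rain + 3  [with Rain=2]  = -3
Soil = Sprinkler^2 + Rain  [with Sprinkler=-3, Rain=2]  = 11
Harvest = Growth^2 + Soil  [with Growth=-5, Soil=11]  = 36
Without intervention: Sprinkler = -3Rain + 3  [with Rain=2]  = -3; Soil = Sprinkler^2 + Rain  [with Sprinkler=-3, Rain=2]  = 11; Growth = min(Sprinkler, Soil) + 3  [with Sprinkler=-3, Soil=11]  = 0; Harvest = Growth^2 + Soil  [with Growth=0, Soil=11]  = 11.
Change = 36 − 11 = 25.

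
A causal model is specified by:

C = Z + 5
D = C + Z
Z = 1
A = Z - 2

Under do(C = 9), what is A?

Under do(C=9), the mechanism C = Z + 5 is discarded; C is fixed at 9.
Since A is not a descendant of the intervened variable, it is unaffected.
A = Z - 2  [with Z=1]  = -1

-1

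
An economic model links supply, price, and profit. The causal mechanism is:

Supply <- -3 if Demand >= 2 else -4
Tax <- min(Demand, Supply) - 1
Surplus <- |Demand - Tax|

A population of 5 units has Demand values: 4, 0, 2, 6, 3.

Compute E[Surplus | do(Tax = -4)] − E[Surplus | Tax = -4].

-0.75

Under do(Tax=-4), Tax's equation is replaced by Tax=-4 for every unit. Per-unit Surplus: 8, 4, 6, 10, 7. Mean = 7.
Observing Tax=-4 restricts to units where Tax's equation naturally yields -4: Demand ∈ {4, 2, 6, 3}. In that subpopulation Surplus = 8, 6, 10, 7, mean 7.75.
Difference = 7 − 7.75 = -0.75.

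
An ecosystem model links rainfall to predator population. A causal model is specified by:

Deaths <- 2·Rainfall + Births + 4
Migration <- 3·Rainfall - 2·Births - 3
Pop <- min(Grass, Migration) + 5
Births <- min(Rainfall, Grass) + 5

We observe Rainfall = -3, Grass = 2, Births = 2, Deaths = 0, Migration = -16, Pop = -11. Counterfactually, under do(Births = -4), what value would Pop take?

The intervention breaks the incoming arrows to Births: Births <- min(Rainfall, Grass) + 5 no longer applies, and Births = -4.
Migration = 3·Rainfall - 2·Births - 3  [with Rainfall=-3, Births=-4]  = -4
Pop = min(Grass, Migration) + 5  [with Grass=2, Migration=-4]  = 1

1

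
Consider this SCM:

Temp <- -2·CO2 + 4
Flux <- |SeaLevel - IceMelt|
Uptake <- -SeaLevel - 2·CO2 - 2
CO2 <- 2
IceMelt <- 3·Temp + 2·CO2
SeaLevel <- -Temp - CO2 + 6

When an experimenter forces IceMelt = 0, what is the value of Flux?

do(IceMelt=0) replaces the equation IceMelt <- 3·Temp + 2·CO2 with the constant IceMelt = 0.
Temp = -2·CO2 + 4  [with CO2=2]  = 0
SeaLevel = -Temp - CO2 + 6  [with Temp=0, CO2=2]  = 4
Flux = |SeaLevel - IceMelt|  [with SeaLevel=4, IceMelt=0]  = 4

4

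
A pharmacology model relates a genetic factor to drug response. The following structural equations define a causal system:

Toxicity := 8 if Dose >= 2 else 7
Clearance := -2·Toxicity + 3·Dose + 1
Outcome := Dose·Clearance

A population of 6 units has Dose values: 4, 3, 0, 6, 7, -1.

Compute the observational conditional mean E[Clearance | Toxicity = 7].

E[Clearance|Toxicity=7] averages over only the 2 units with Toxicity=7 (Dose = 0, -1): Clearance = -13, -16, mean -14.5.

-14.5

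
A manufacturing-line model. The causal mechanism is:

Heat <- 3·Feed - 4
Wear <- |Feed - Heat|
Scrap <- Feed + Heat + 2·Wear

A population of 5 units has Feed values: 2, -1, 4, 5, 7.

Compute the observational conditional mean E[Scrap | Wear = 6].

16

E[Scrap|Wear=6] averages over only the 2 units with Wear=6 (Feed = -1, 5): Scrap = 4, 28, mean 16.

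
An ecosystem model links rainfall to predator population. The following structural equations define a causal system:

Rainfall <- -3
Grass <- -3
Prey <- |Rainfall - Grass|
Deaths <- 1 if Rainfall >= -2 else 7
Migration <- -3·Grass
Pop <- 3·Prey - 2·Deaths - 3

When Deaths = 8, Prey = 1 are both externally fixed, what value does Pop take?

-16

The joint intervention fixes Deaths = 8, Prey = 1, removing each variable's own equation.
Pop = 3·Prey - 2·Deaths - 3  [with Prey=1, Deaths=8]  = -16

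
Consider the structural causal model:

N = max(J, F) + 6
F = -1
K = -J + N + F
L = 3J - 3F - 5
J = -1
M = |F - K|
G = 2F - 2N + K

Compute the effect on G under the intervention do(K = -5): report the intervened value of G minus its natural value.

Under do(K=-5), the mechanism K = -J + N + F is discarded; K is fixed at -5.
N = max(J, F) + 6  [with J=-1, F=-1]  = 5
G = 2F - 2N + K  [with F=-1, N=5, K=-5]  = -17
Without intervention: N = max(J, F) + 6  [with J=-1, F=-1]  = 5; K = -J + N + F  [with J=-1, N=5, F=-1]  = 5; G = 2F - 2N + K  [with F=-1, N=5, K=5]  = -7.
Change = -17 − (-7) = -10.

-10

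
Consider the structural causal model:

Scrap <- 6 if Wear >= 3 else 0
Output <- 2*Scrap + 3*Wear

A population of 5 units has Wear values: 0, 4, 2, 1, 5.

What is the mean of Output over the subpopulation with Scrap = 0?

E[Output|Scrap=0] averages over only the 3 units with Scrap=0 (Wear = 0, 2, 1): Output = 0, 6, 3, mean 3.

3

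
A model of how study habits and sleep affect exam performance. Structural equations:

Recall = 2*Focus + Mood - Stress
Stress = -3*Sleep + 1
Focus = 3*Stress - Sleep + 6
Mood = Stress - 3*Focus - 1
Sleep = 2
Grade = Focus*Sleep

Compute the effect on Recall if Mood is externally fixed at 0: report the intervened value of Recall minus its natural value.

-27

Intervening sets Mood = 0 and removes its equation (Mood = Stress - 3*Focus - 1).
Stress = -3*Sleep + 1  [with Sleep=2]  = -5
Focus = 3*Stress - Sleep + 6  [with Stress=-5, Sleep=2]  = -11
Recall = 2*Focus + Mood - Stress  [with Focus=-11, Mood=0, Stress=-5]  = -17
Without intervention: Stress = -3*Sleep + 1  [with Sleep=2]  = -5; Focus = 3*Stress - Sleep + 6  [with Stress=-5, Sleep=2]  = -11; Mood = Stress - 3*Focus - 1  [with Stress=-5, Focus=-11]  = 27; Recall = 2*Focus + Mood - Stress  [with Focus=-11, Mood=27, Stress=-5]  = 10.
Change = -17 − 10 = -27.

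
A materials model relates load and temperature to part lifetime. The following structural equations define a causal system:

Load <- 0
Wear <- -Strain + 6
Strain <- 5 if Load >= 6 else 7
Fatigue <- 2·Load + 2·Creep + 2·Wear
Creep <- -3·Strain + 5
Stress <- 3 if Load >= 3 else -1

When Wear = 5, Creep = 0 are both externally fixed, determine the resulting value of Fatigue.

10

Setting Wear = 5, Creep = 0 by intervention discards those variables' equations.
Fatigue = 2·Load + 2·Creep + 2·Wear  [with Load=0, Creep=0, Wear=5]  = 10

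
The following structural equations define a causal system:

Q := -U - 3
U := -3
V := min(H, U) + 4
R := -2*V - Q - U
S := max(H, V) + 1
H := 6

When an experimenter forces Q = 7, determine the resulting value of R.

-6

do(Q=7) replaces the equation Q := -U - 3 with the constant Q = 7.
V = min(H, U) + 4  [with H=6, U=-3]  = 1
R = -2*V - Q - U  [with V=1, Q=7, U=-3]  = -6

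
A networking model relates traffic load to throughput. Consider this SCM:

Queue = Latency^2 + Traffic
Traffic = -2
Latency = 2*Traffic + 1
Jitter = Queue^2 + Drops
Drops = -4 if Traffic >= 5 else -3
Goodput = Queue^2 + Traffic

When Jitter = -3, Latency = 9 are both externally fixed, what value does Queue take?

79

Setting Jitter = -3, Latency = 9 by intervention discards those variables' equations.
Queue = Latency^2 + Traffic  [with Latency=9, Traffic=-2]  = 79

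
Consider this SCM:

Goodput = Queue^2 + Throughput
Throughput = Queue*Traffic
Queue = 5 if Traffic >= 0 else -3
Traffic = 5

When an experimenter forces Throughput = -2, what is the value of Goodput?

The intervention breaks the incoming arrows to Throughput: Throughput = Queue*Traffic no longer applies, and Throughput = -2.
Queue = 5 if Traffic >= 0 else -3  [with Traffic=5]  = 5
Goodput = Queue^2 + Throughput  [with Queue=5, Throughput=-2]  = 23

23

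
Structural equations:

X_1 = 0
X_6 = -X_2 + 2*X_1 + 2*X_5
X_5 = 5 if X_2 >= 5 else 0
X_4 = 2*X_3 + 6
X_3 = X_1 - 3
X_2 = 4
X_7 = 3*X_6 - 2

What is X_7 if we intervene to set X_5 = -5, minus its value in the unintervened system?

Under do(X_5=-5), the mechanism X_5 = 5 if X_2 >= 5 else 0 is discarded; X_5 is fixed at -5.
X_6 = -X_2 + 2*X_1 + 2*X_5  [with X_2=4, X_1=0, X_5=-5]  = -14
X_7 = 3*X_6 - 2  [with X_6=-14]  = -44
Without intervention: X_5 = 5 if X_2 >= 5 else 0  [with X_2=4]  = 0; X_6 = -X_2 + 2*X_1 + 2*X_5  [with X_2=4, X_1=0, X_5=0]  = -4; X_7 = 3*X_6 - 2  [with X_6=-4]  = -14.
Change = -44 − (-14) = -30.

-30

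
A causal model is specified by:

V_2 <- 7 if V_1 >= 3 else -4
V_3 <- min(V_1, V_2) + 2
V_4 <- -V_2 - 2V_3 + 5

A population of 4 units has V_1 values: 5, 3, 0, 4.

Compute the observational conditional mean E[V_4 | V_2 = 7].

E[V_4|V_2=7] averages over only the 3 units with V_2=7 (V_1 = 5, 3, 4): V_4 = -16, -12, -14, mean -14.

-14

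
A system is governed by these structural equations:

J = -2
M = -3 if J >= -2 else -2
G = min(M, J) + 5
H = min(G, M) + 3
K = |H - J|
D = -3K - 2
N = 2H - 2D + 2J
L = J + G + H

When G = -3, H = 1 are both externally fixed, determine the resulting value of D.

-11

Setting G = -3, H = 1 by intervention discards those variables' equations.
K = |H - J|  [with H=1, J=-2]  = 3
D = -3K - 2  [with K=3]  = -11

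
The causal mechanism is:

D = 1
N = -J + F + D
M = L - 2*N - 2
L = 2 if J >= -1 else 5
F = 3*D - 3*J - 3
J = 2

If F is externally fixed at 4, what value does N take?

3

do(F=4) replaces the equation F = 3*D - 3*J - 3 with the constant F = 4.
N = -J + F + D  [with J=2, F=4, D=1]  = 3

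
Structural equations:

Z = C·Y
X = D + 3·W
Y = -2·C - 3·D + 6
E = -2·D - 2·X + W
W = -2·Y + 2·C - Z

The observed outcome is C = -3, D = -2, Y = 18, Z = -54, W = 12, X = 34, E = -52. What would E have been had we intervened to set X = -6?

Intervening sets X = -6 and removes its equation (X = D + 3·W).
Y = -2·C - 3·D + 6  [with C=-3, D=-2]  = 18
Z = C·Y  [with C=-3, Y=18]  = -54
W = -2·Y + 2·C - Z  [with Y=18, C=-3, Z=-54]  = 12
E = -2·D - 2·X + W  [with D=-2, X=-6, W=12]  = 28

28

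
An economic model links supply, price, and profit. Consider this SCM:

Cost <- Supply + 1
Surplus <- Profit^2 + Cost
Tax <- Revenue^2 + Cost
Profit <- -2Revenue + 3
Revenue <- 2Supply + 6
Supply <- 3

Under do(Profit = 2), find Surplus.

8

The intervention breaks the incoming arrows to Profit: Profit <- -2Revenue + 3 no longer applies, and Profit = 2.
Cost = Supply + 1  [with Supply=3]  = 4
Surplus = Profit^2 + Cost  [with Profit=2, Cost=4]  = 8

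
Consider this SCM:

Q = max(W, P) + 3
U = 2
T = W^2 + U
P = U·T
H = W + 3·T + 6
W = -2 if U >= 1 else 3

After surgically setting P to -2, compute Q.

The intervention breaks the incoming arrows to P: P = U·T no longer applies, and P = -2.
W = -2 if U >= 1 else 3  [with U=2]  = -2
Q = max(W, P) + 3  [with W=-2, P=-2]  = 1

1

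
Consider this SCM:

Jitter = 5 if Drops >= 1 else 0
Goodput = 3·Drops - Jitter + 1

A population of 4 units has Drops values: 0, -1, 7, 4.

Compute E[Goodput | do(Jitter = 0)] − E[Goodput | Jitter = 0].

Under do(Jitter=0), Jitter's equation is replaced by Jitter=0 for every unit. Per-unit Goodput: 1, -2, 22, 13. Mean = 8.5.
Observing Jitter=0 restricts to units where Jitter's equation naturally yields 0: Drops ∈ {0, -1}. In that subpopulation Goodput = 1, -2, mean -0.5.
Difference = 8.5 − (-0.5) = 9.

9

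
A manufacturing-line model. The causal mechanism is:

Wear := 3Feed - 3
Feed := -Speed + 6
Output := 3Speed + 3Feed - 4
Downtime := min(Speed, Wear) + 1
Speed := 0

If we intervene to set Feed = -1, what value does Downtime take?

do(Feed=-1) replaces the equation Feed := -Speed + 6 with the constant Feed = -1.
Wear = 3Feed - 3  [with Feed=-1]  = -6
Downtime = min(Speed, Wear) + 1  [with Speed=0, Wear=-6]  = -5

-5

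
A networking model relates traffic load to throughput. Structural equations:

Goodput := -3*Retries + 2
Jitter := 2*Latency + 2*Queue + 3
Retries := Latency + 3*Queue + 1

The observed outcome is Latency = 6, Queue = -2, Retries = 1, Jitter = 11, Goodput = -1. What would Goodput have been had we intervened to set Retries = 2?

do(Retries=2) replaces the equation Retries := Latency + 3*Queue + 1 with the constant Retries = 2.
Goodput = -3*Retries + 2  [with Retries=2]  = -4

-4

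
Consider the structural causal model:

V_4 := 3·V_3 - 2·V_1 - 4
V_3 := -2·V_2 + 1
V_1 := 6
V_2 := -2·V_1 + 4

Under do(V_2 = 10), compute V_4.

Under do(V_2=10), the mechanism V_2 := -2·V_1 + 4 is discarded; V_2 is fixed at 10.
V_3 = -2·V_2 + 1  [with V_2=10]  = -19
V_4 = 3·V_3 - 2·V_1 - 4  [with V_3=-19, V_1=6]  = -73

-73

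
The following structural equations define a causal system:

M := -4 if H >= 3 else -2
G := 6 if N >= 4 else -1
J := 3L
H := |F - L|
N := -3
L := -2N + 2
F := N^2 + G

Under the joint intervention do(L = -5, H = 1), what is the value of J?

The joint intervention fixes L = -5, H = 1, removing each variable's own equation.
J = 3L  [with L=-5]  = -15

-15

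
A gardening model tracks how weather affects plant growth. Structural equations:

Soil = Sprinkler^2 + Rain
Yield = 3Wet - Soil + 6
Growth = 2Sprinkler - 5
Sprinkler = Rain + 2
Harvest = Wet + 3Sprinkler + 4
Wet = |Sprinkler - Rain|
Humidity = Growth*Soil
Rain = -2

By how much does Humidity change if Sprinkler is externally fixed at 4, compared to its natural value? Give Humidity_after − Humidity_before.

32

Under do(Sprinkler=4), the mechanism Sprinkler = Rain + 2 is discarded; Sprinkler is fixed at 4.
Soil = Sprinkler^2 + Rain  [with Sprinkler=4, Rain=-2]  = 14
Growth = 2Sprinkler - 5  [with Sprinkler=4]  = 3
Humidity = Growth*Soil  [with Growth=3, Soil=14]  = 42
Without intervention: Sprinkler = Rain + 2  [with Rain=-2]  = 0; Soil = Sprinkler^2 + Rain  [with Sprinkler=0, Rain=-2]  = -2; Growth = 2Sprinkler - 5  [with Sprinkler=0]  = -5; Humidity = Growth*Soil  [with Growth=-5, Soil=-2]  = 10.
Change = 42 − 10 = 32.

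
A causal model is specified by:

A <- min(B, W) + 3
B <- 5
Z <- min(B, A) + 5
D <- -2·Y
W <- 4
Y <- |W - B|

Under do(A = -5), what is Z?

0

Intervening sets A = -5 and removes its equation (A <- min(B, W) + 3).
Z = min(B, A) + 5  [with B=5, A=-5]  = 0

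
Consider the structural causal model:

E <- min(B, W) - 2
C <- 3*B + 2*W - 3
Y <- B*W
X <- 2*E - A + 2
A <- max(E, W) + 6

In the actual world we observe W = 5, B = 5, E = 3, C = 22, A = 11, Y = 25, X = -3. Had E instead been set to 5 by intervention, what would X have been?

The intervention breaks the incoming arrows to E: E <- min(B, W) - 2 no longer applies, and E = 5.
A = max(E, W) + 6  [with E=5, W=5]  = 11
X = 2*E - A + 2  [with E=5, A=11]  = 1

1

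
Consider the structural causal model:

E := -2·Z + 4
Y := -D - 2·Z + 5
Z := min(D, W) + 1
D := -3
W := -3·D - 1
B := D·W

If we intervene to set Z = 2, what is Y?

4

Intervening sets Z = 2 and removes its equation (Z := min(D, W) + 1).
Y = -D - 2·Z + 5  [with D=-3, Z=2]  = 4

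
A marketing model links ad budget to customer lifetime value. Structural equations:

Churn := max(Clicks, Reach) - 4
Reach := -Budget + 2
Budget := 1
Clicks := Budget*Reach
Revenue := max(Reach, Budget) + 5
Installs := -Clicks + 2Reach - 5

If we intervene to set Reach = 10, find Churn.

do(Reach=10) replaces the equation Reach := -Budget + 2 with the constant Reach = 10.
Clicks = Budget*Reach  [with Budget=1, Reach=10]  = 10
Churn = max(Clicks, Reach) - 4  [with Clicks=10, Reach=10]  = 6

6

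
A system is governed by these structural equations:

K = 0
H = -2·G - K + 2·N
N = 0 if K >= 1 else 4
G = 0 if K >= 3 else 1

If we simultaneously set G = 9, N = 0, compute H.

-18

The joint intervention fixes G = 9, N = 0, removing each variable's own equation.
H = -2·G - K + 2·N  [with G=9, K=0, N=0]  = -18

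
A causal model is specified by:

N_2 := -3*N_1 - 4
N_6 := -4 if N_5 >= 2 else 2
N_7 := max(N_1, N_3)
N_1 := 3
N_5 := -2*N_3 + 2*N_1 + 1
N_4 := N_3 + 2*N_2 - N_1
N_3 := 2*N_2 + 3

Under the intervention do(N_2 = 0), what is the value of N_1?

3

Under do(N_2=0), the mechanism N_2 := -3*N_1 - 4 is discarded; N_2 is fixed at 0.
N_1 is not downstream of the intervention, so its value is determined by the original equations.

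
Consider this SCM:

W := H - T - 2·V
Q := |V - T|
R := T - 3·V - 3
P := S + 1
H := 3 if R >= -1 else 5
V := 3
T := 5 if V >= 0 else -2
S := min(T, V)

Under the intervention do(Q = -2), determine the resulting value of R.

Under do(Q=-2), the mechanism Q := |V - T| is discarded; Q is fixed at -2.
Since R is not a descendant of the intervened variable, it is unaffected.
T = 5 if V >= 0 else -2  [with V=3]  = 5
R = T - 3·V - 3  [with T=5, V=3]  = -7

-7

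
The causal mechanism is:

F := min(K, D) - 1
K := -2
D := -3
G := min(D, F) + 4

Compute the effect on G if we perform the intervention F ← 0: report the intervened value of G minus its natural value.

1

The intervention breaks the incoming arrows to F: F := min(K, D) - 1 no longer applies, and F = 0.
G = min(D, F) + 4  [with D=-3, F=0]  = 1
Without intervention: F = min(K, D) - 1  [with K=-2, D=-3]  = -4; G = min(D, F) + 4  [with D=-3, F=-4]  = 0.
Change = 1 − 0 = 1.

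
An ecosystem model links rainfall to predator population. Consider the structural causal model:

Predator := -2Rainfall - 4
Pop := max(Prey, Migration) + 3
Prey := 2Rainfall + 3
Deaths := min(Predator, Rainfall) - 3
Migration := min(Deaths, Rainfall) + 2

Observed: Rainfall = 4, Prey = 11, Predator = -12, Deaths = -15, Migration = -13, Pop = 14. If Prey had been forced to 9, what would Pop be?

12

Under do(Prey=9), the mechanism Prey := 2Rainfall + 3 is discarded; Prey is fixed at 9.
Predator = -2Rainfall - 4  [with Rainfall=4]  = -12
Deaths = min(Predator, Rainfall) - 3  [with Predator=-12, Rainfall=4]  = -15
Migration = min(Deaths, Rainfall) + 2  [with Deaths=-15, Rainfall=4]  = -13
Pop = max(Prey, Migration) + 3  [with Prey=9, Migration=-13]  = 12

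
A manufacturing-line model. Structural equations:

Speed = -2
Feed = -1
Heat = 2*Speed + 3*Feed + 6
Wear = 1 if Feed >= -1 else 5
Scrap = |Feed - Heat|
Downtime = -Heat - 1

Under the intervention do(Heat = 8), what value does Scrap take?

do(Heat=8) replaces the equation Heat = 2*Speed + 3*Feed + 6 with the constant Heat = 8.
Scrap = |Feed - Heat|  [with Feed=-1, Heat=8]  = 9

9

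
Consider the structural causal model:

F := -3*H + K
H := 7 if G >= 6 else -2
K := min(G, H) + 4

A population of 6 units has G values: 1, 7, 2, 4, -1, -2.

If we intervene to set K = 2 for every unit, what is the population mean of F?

Every unit gets K=2 under the intervention. F values become 8, -19, 8, 8, 8, 8; E[F|do(K=2)] = 3.5.

3.5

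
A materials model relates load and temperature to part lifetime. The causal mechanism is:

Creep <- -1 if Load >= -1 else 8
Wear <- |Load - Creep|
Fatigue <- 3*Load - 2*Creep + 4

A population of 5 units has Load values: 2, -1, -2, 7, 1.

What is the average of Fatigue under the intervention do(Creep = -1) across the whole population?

Under do(Creep=-1), Creep's equation is replaced by Creep=-1 for every unit. Per-unit Fatigue: 12, 3, 0, 27, 9. Mean = 10.2.

10.2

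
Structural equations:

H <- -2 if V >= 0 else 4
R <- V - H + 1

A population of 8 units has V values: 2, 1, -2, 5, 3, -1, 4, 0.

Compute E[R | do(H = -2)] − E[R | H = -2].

do(H=-2) breaks H's dependence on V. With H=-2 fixed, R across the units is 5, 4, 1, 8, 6, 2, 7, 3, mean 4.5.
Conditioning on H=-2 selects the 6 unit(s) with V ∈ {2, 1, 5, 3, 4, 0}. Their R values: 5, 4, 8, 6, 7, 3. Mean = 5.5.
Difference = 4.5 − 5.5 = -1.

-1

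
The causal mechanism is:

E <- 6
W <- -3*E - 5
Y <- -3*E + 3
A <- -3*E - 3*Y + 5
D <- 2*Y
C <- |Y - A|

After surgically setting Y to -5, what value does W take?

-23

Under do(Y=-5), the mechanism Y <- -3*E + 3 is discarded; Y is fixed at -5.
Since W is not a descendant of the intervened variable, it is unaffected.
W = -3*E - 5  [with E=6]  = -23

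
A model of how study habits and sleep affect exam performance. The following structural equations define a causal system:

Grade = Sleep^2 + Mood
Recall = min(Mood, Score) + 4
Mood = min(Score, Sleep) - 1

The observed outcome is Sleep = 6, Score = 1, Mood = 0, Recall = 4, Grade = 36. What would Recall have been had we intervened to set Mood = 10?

5

The intervention breaks the incoming arrows to Mood: Mood = min(Score, Sleep) - 1 no longer applies, and Mood = 10.
Recall = min(Mood, Score) + 4  [with Mood=10, Score=1]  = 5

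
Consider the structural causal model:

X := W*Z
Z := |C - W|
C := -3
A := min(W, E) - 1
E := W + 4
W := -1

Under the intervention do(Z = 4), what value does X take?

-4

The intervention breaks the incoming arrows to Z: Z := |C - W| no longer applies, and Z = 4.
X = W*Z  [with W=-1, Z=4]  = -4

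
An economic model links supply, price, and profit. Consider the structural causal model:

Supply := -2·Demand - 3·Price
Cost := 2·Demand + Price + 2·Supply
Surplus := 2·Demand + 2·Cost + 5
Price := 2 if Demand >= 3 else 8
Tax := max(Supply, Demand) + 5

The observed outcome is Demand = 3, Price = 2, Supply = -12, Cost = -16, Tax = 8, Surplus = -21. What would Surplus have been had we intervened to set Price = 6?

Under do(Price=6), the mechanism Price := 2 if Demand >= 3 else 8 is discarded; Price is fixed at 6.
Supply = -2·Demand - 3·Price  [with Demand=3, Price=6]  = -24
Cost = 2·Demand + Price + 2·Supply  [with Demand=3, Price=6, Supply=-24]  = -36
Surplus = 2·Demand + 2·Cost + 5  [with Demand=3, Cost=-36]  = -61

-61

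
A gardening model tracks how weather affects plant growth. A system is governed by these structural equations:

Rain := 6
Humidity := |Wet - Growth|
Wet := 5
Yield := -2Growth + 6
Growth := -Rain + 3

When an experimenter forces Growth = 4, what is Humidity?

The intervention breaks the incoming arrows to Growth: Growth := -Rain + 3 no longer applies, and Growth = 4.
Humidity = |Wet - Growth|  [with Wet=5, Growth=4]  = 1

1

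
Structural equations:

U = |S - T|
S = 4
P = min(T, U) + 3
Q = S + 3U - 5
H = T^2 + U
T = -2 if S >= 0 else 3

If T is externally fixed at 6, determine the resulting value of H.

Under do(T=6), the mechanism T = -2 if S >= 0 else 3 is discarded; T is fixed at 6.
U = |S - T|  [with S=4, T=6]  = 2
H = T^2 + U  [with T=6, U=2]  = 38

38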